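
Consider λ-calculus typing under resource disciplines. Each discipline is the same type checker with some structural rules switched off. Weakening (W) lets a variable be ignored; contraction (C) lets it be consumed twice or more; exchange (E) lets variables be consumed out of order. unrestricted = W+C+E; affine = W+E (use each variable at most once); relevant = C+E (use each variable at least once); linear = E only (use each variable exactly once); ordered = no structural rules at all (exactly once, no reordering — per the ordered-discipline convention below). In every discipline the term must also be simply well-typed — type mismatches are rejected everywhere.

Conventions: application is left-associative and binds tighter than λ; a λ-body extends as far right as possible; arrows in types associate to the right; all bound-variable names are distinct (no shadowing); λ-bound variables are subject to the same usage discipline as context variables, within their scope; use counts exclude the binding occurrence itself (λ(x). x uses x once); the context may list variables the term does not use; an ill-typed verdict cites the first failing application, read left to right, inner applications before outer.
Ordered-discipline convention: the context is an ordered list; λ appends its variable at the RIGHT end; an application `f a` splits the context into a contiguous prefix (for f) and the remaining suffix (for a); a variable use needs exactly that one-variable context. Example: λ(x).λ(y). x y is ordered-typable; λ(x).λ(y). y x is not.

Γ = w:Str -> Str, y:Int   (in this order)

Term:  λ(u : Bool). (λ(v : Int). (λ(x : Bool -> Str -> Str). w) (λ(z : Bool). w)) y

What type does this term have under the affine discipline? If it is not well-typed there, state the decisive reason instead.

not well-typed under affine — uses contraction: w ×2
counts: w=2; y=1; u [bound]=0; v [bound]=0; x [bound]=0; z [bound]=0
left-to-right use order: w, w, y
typing: well-typed — term : Bool -> Str -> Str
all disciplines: ordered ✗, linear ✗, affine ✗, relevant ✗, unrestricted ✓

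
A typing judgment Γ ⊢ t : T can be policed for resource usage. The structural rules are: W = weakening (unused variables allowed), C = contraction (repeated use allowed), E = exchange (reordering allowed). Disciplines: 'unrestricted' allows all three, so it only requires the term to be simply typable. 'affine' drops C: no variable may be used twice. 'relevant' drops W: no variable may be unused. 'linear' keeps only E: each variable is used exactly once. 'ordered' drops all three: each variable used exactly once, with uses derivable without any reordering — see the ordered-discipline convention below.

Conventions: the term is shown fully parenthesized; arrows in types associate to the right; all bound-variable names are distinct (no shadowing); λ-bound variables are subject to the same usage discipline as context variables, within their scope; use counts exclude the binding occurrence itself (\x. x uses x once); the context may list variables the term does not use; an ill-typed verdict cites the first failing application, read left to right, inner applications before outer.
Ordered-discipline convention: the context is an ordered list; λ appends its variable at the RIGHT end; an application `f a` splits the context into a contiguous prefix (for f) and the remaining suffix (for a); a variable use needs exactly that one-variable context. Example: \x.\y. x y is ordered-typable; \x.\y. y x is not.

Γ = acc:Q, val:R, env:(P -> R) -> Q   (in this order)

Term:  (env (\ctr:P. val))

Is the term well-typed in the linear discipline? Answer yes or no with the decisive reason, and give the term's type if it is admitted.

no — needs weakening: acc, ctr unused
counts: acc: 0; val: 1; env: 1; ctr (bound): 0
use order (left to right): env, val
typing: well-typed — term : Q
per-discipline verdicts: ordered ✗ · linear ✗ · affine ✓ · relevant ✗ · unrestricted ✓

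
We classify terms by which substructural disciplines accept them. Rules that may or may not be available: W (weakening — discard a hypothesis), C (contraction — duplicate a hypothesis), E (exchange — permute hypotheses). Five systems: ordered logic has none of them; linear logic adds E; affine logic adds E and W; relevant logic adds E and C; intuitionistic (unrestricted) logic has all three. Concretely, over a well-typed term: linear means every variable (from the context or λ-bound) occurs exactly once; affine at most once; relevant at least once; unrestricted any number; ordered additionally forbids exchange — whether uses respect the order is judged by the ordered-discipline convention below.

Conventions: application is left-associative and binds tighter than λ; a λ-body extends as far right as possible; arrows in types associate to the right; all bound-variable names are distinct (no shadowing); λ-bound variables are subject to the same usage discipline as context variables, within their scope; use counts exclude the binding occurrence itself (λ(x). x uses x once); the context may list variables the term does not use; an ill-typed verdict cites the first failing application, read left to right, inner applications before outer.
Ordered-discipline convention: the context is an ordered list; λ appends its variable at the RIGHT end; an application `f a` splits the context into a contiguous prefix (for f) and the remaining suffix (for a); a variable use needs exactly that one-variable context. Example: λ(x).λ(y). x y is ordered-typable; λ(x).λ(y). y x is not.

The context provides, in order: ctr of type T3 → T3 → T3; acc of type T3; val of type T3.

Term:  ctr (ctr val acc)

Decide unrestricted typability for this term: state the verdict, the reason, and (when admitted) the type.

yes — type-checks (T3 → T3) and nothing is barred; term : T3 → T3
variable uses: ctr: 2; acc: 1; val: 1
uses in reading order: ctr, ctr, val, acc
typing: well-typed at T3 → T3
summary: ordered ✗, linear ✗, affine ✗, relevant ✓, unrestricted ✓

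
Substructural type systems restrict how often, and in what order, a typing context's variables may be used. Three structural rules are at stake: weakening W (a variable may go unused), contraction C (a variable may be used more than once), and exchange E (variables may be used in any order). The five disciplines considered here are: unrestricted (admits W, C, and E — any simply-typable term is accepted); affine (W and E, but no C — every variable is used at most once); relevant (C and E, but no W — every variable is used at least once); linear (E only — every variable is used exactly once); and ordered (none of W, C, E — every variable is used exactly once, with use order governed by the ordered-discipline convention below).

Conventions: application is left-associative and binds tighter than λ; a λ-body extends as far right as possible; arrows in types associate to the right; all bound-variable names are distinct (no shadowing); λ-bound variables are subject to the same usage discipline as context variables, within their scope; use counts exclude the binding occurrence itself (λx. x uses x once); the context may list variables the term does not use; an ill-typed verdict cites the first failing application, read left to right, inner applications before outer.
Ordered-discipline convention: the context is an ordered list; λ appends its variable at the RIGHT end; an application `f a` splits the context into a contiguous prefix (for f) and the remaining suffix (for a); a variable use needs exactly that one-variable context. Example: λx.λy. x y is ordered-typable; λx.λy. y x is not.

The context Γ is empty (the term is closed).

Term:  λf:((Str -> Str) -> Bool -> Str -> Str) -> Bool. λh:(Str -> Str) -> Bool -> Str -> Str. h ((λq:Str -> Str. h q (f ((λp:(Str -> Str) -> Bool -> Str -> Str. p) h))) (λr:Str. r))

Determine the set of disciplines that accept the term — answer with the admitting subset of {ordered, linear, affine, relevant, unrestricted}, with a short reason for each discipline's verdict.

admitted by: relevant, unrestricted
counts: f [bound]: 1×, h [bound]: 3×, q [bound]: 1×, p [bound]: 1×, r [bound]: 1×
uses in reading order: h, h, q, f, p, h, r
typing: well-typed at (((Str -> Str) -> Bool -> Str -> Str) -> Bool) -> ((Str -> Str) -> Bool -> Str -> Str) -> Bool -> Str -> Str
ordered: ✗, needs contraction — h ×3
linear: ✗, needs contraction — h ×3
affine: ✗, needs contraction — h ×3
relevant: ✓, f, h, q, p, r: all used, weakening unneeded
unrestricted: ✓, typability at (((Str -> Str) -> Bool -> Str -> Str) -> Bool) -> ((Str -> Str) -> Bool -> Str -> Str) -> Bool -> Str -> Str is all that's needed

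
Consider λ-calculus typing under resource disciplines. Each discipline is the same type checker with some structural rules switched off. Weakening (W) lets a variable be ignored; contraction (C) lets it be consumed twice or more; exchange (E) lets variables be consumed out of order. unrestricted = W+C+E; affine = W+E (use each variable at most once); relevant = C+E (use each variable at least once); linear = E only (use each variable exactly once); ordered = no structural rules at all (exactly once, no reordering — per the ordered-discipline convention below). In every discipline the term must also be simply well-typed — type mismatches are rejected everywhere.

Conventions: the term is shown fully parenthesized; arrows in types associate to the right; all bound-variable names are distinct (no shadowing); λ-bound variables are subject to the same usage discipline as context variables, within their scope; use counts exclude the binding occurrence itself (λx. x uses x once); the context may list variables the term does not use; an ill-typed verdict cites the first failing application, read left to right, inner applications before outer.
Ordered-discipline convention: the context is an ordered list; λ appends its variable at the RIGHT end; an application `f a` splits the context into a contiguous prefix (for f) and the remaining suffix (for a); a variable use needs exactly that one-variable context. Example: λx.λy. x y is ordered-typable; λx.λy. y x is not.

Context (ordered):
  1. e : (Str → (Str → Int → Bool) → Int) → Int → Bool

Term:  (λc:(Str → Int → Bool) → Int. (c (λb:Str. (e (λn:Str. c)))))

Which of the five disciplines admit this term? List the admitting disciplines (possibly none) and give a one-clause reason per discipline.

accepted by: unrestricted
usage: e: 1; c [bound]: 2; b [bound]: 0; n [bound]: 0
uses in reading order: c, e, c
typing: the term checks, with type ((Str → Int → Bool) → Int) → Int
ordered: ✗, uses contraction: c ×2; b, n left unused
linear: ✗, uses contraction: c ×2; b, n left unused
affine: ✗, uses contraction: c ×2
relevant: ✗, b, n left unused
unrestricted: ✓, type-checks (((Str → Int → Bool) → Int) → Int) and nothing is barred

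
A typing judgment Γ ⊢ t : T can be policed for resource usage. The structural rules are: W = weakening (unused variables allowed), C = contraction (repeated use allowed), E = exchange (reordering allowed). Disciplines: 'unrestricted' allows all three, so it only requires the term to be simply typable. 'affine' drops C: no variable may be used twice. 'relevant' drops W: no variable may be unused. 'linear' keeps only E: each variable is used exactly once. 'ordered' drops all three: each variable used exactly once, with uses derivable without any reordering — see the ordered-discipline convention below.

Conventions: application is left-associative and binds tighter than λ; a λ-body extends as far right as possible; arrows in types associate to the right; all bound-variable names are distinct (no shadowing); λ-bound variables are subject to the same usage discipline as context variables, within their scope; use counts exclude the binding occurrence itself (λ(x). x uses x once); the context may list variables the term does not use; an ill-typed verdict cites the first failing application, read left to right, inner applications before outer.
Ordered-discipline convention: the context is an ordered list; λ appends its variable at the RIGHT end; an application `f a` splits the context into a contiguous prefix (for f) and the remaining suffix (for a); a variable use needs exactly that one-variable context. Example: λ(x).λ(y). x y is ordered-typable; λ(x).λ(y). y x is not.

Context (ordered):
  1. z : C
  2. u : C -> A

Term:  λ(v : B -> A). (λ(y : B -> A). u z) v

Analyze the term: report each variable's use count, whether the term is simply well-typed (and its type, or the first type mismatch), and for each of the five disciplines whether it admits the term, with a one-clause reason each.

counts: z=1, u=1, v (bound)=1, y (bound)=0
order of uses: u, z, v
typing: the term checks, with type (B -> A) -> A
ordered ✗ (y never used (weakening))
linear ✗ (y never used (weakening))
affine ✓ (z, u, v, y: no repeats, contraction unneeded)
relevant ✗ (y never used (weakening))
unrestricted ✓ (typability at (B -> A) -> A is all that's needed)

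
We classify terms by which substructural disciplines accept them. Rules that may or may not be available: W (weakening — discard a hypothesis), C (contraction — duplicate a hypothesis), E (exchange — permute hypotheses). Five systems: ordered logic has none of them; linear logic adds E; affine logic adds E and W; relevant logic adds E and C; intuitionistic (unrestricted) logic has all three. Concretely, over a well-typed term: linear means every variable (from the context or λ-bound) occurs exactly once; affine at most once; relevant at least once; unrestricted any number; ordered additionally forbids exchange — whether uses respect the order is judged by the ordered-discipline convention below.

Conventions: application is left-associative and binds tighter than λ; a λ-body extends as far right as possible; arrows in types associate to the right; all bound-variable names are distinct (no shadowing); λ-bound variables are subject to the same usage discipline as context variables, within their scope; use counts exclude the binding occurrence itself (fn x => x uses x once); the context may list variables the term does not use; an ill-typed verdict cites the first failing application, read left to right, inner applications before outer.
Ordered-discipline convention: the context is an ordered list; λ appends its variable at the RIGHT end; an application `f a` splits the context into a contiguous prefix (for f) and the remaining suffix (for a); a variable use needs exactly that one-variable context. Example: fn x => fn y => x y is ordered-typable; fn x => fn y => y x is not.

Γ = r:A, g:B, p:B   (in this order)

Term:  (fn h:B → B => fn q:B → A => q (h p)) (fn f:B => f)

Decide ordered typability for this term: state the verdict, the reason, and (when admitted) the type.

no — unused: r, g — weakening required
variable uses: r: 0, g: 0, p: 1, h (λ-bound): 1, q (λ-bound): 1, f (λ-bound): 1
order of uses: q, h, p, f
typing: the term checks, with type (B → A) → A
summary: ordered ✗, linear ✗, affine ✓, relevant ✗, unrestricted ✓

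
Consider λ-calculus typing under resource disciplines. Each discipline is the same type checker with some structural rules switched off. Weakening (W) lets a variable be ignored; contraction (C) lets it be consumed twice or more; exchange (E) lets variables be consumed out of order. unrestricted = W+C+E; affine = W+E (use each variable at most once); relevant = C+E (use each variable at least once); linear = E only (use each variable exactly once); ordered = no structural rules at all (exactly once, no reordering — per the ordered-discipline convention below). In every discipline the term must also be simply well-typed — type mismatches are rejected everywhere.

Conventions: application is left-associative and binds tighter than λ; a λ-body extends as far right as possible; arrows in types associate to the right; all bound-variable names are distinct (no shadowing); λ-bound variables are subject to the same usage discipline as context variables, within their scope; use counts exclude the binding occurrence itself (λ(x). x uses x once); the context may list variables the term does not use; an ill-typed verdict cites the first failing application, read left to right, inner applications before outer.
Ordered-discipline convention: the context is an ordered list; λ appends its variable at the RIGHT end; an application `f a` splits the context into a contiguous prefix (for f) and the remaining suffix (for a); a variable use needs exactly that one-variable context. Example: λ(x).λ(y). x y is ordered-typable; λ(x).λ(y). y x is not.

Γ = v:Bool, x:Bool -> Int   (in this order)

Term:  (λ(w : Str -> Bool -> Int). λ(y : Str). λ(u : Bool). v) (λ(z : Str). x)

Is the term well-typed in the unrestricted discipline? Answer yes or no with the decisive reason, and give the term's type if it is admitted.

yes — well-typed at Str -> Bool -> Bool; no restrictions here; term : Str -> Bool -> Bool
use counts: v: 1, x: 1, w (bound): 0, y (bound): 0, u (bound): 0, z (bound): 0
left-to-right use order: v, x
typing: well-typed — term : Str -> Bool -> Bool
all disciplines: ordered ✗, linear ✗, affine ✓, relevant ✗, unrestricted ✓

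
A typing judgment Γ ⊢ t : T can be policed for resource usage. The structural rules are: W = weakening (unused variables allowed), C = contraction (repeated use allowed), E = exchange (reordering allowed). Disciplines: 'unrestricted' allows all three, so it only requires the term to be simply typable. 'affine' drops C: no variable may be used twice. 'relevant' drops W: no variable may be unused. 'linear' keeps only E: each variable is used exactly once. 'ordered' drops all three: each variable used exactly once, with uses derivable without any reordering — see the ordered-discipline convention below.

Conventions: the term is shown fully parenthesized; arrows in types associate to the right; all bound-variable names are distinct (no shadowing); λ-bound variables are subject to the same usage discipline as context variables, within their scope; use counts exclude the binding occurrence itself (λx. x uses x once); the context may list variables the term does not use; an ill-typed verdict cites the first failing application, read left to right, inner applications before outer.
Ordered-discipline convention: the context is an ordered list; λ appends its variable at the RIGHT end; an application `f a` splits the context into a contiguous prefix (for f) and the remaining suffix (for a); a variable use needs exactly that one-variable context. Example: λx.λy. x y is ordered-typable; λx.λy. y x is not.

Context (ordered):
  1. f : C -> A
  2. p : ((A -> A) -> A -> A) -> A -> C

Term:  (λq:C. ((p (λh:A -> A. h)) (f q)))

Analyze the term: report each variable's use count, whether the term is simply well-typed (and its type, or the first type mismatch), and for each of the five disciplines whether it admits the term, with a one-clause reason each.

variable uses: f ×1, p ×1, q (bound) ×1, h (bound) ×1
uses in reading order: p, h, f, q
typing: well-typed at C -> C
ordered: ✗ — use order p, h, f, q needs exchange
linear: ✓ — each of f, p, q, h used exactly once
affine: ✓ — none of f, p, q, h used more than once
relevant: ✓ — at least one use each (f, p, q, h)
unrestricted: ✓ — type-checks (C -> C) and nothing is barred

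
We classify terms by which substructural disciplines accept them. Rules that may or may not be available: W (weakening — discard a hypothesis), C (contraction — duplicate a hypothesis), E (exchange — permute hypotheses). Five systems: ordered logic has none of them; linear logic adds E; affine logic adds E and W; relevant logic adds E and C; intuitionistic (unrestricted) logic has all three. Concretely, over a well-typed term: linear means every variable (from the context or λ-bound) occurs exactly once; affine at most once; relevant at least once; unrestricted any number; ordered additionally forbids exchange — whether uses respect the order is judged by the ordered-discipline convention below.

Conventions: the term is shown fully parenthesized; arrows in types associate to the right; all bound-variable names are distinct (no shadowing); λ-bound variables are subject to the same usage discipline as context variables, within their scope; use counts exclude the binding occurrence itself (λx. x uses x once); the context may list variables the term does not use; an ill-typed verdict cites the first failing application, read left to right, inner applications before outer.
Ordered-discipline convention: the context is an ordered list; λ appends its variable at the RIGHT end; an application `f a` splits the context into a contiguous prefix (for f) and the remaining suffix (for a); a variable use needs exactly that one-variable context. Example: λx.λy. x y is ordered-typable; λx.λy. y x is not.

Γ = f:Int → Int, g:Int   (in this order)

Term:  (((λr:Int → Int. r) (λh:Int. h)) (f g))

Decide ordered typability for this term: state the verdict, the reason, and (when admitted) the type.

yes — f, g, r, h once each; derivable with no W/C/E; term : Int
counts: f=1; g=1; r (λ-bound)=1; h (λ-bound)=1
use order (left to right): r, h, f, g
typing: well-typed — term : Int
across the five disciplines: ordered ✓ | linear ✓ | affine ✓ | relevant ✓ | unrestricted ✓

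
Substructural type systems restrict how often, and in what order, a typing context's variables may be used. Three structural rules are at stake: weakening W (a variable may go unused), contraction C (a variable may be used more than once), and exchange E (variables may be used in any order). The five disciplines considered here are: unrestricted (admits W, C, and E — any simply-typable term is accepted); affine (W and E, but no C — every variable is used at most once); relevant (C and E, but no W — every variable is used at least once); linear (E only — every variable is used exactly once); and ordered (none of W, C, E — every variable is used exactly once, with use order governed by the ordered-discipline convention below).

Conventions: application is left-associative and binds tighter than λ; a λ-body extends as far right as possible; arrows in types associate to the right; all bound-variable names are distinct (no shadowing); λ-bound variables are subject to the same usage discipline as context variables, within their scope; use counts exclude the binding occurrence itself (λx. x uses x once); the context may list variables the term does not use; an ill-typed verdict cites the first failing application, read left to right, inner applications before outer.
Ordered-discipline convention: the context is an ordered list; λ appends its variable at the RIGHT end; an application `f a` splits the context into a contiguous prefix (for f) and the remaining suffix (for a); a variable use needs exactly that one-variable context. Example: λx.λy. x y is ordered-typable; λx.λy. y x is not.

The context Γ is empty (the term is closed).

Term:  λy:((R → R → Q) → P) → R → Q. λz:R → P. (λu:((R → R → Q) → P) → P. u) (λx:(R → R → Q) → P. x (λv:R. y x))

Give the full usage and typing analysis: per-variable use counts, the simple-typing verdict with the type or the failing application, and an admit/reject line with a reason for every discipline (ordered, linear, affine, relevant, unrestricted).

variable uses: y (bound): 1, z (bound): 0, u (bound): 1, x (bound): 2, v (bound): 0
uses in reading order: u, x, y, x
typing: well-typed at (((R → R → Q) → P) → R → Q) → (R → P) → ((R → R → Q) → P) → P
ordered: ✗ — uses contraction: x ×2; z, v left unused
linear: ✗ — uses contraction: x ×2; z, v left unused
affine: ✗ — uses contraction: x ×2
relevant: ✗ — z, v left unused
unrestricted: ✓ — type-checks ((((R → R → Q) → P) → R → Q) → (R → P) → ((R → R → Q) → P) → P) and nothing is barred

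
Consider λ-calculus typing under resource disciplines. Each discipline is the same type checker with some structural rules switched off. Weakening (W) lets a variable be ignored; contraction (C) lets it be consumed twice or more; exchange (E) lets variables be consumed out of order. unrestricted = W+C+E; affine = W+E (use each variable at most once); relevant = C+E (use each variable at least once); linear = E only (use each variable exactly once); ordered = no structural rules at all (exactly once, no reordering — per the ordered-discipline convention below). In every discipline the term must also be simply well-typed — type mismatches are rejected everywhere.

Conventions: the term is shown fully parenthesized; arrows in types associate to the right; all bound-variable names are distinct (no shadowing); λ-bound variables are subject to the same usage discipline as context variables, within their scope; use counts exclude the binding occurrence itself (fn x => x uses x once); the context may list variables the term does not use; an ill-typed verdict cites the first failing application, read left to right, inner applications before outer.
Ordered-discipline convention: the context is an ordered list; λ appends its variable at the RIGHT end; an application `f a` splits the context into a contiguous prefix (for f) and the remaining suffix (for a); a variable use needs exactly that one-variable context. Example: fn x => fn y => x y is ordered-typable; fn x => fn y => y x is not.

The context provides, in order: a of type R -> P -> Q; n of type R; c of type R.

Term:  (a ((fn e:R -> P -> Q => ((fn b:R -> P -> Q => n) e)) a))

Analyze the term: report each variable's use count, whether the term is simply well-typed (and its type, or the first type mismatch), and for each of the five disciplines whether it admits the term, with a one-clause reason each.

variable uses: a ×2; n ×1; c ×0; e (bound) ×1; b (bound) ×0
use order (left to right): a, n, e, a
typing: ✓ — P -> Q
ordered: ✗, repeated use of a ×2; c, b never used (weakening)
linear: ✗, repeated use of a ×2; c, b never used (weakening)
affine: ✗, repeated use of a ×2
relevant: ✗, c, b never used (weakening)
unrestricted: ✓, type-checks (P -> Q) and nothing is barred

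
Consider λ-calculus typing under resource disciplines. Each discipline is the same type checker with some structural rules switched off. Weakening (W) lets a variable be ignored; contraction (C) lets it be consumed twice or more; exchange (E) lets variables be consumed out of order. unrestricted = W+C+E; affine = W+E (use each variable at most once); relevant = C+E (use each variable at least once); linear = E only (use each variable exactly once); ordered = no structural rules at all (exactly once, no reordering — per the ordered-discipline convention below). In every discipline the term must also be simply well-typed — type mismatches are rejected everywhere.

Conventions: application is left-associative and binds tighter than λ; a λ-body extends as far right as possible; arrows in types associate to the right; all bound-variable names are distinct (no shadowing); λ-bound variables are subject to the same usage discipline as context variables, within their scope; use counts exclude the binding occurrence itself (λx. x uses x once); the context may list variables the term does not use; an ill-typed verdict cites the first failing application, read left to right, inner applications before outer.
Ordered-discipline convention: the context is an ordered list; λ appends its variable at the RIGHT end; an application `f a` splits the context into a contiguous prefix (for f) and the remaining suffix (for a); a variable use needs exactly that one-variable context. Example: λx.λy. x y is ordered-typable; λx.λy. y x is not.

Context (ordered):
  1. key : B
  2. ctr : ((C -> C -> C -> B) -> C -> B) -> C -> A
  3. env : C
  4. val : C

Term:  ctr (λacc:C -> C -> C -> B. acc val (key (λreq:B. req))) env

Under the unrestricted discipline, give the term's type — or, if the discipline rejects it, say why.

not well-typed under unrestricted — the type mismatch rejects it
counts: key=1; ctr=1; env=1; val=1; acc (bound)=1; req (bound)=1
left-to-right use order: ctr, acc, val, key, req, env
typing: ill-typed: can't apply a value of type B
summary: ordered ✗, linear ✗, affine ✗, relevant ✗, unrestricted ✗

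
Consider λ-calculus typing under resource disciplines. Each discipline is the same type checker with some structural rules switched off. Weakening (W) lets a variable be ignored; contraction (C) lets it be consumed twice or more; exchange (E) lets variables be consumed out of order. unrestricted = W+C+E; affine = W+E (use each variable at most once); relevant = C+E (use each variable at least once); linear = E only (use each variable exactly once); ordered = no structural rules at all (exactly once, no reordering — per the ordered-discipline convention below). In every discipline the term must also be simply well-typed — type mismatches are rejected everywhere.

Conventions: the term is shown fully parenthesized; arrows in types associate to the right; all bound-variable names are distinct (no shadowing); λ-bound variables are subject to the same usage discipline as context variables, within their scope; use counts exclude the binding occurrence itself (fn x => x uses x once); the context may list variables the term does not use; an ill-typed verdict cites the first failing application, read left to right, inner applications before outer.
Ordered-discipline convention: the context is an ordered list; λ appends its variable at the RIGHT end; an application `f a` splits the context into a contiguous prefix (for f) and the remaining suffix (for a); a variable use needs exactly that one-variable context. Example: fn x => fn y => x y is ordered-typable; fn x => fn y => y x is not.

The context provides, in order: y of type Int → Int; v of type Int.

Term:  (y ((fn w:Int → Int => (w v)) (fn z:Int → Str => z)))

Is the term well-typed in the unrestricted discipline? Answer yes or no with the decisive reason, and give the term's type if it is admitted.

no — a type mismatch blocks all five
use counts: y: 1×; v: 1×; w (λ-bound): 1×; z (λ-bound): 1×
use order (left to right): y, w, v, z
typing: ill-typed: argument of type (Int → Str) → Int → Str where Int → Int is required
per-discipline verdicts: ordered ✗ | linear ✗ | affine ✗ | relevant ✗ | unrestricted ✗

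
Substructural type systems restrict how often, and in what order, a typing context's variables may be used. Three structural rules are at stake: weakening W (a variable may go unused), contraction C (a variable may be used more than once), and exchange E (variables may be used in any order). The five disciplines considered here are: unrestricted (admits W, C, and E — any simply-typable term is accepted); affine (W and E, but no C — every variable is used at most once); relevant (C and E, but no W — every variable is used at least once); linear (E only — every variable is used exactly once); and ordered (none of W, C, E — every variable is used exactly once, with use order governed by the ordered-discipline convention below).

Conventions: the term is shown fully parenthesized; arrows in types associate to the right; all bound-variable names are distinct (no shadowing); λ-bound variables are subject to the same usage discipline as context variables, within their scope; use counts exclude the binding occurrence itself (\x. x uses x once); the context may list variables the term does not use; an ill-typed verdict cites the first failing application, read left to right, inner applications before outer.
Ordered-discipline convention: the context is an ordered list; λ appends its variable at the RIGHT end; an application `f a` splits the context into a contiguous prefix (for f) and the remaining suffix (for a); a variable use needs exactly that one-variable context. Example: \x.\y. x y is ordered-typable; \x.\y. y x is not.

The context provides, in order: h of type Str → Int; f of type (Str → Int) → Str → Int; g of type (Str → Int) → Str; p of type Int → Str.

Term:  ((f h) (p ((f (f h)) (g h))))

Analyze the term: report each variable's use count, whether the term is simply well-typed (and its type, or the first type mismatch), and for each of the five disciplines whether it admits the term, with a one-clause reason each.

usage: h: 3×, f: 3×, g: 1×, p: 1×
uses in reading order: f, h, p, f, f, h, g, h
typing: well-typed at Int
ordered ✗ (uses contraction: h ×3, f ×3)
linear ✗ (uses contraction: h ×3, f ×3)
affine ✗ (uses contraction: h ×3, f ×3)
relevant ✓ (every one of h, f, g, p appears)
unrestricted ✓ (simply typable at Int; W, C, E all held)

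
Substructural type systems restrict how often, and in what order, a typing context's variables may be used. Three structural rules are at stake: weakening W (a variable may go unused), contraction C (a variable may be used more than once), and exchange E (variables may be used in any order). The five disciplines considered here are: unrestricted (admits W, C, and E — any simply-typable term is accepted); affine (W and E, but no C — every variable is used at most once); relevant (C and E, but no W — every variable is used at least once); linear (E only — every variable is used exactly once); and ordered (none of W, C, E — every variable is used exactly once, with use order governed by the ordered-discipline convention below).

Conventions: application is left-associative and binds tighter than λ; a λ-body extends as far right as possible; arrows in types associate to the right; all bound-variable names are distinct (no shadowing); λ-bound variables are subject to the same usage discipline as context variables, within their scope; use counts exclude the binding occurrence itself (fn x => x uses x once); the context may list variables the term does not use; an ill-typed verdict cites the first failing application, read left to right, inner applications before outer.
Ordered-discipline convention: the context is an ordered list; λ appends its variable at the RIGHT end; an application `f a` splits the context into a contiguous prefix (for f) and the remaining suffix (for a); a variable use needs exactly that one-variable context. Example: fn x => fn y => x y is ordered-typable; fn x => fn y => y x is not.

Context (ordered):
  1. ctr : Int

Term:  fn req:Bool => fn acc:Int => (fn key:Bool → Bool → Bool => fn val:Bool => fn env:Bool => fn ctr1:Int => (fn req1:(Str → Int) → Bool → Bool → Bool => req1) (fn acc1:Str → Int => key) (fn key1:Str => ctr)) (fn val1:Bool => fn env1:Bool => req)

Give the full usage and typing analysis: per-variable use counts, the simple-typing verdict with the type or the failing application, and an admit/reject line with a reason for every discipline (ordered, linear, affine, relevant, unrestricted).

use counts: ctr: 1×; req (bound): 1×; acc (bound): 0×; key (bound): 1×; val (bound): 0×; env (bound): 0×; ctr1 (bound): 0×; req1 (bound): 1×; acc1 (bound): 0×; key1 (bound): 0×; val1 (bound): 0×; env1 (bound): 0×
use order (left to right): req1, key, ctr, req
typing: well-typed at Bool → Int → Bool → Bool → Int → Bool → Bool → Bool
ordered: ✗ — acc, val, env, ctr1, acc1, key1, val1, env1 never used (weakening)
linear: ✗ — acc, val, env, ctr1, acc1, key1, val1, env1 never used (weakening)
affine: ✓ — ctr, req, acc, key, val, env, ctr1, req1, acc1, key1, val1, env1: no repeats, contraction unneeded
relevant: ✗ — acc, val, env, ctr1, acc1, key1, val1, env1 never used (weakening)
unrestricted: ✓ — simply typable at Bool → Int → Bool → Bool → Int → Bool → Bool → Bool; W, C, E all held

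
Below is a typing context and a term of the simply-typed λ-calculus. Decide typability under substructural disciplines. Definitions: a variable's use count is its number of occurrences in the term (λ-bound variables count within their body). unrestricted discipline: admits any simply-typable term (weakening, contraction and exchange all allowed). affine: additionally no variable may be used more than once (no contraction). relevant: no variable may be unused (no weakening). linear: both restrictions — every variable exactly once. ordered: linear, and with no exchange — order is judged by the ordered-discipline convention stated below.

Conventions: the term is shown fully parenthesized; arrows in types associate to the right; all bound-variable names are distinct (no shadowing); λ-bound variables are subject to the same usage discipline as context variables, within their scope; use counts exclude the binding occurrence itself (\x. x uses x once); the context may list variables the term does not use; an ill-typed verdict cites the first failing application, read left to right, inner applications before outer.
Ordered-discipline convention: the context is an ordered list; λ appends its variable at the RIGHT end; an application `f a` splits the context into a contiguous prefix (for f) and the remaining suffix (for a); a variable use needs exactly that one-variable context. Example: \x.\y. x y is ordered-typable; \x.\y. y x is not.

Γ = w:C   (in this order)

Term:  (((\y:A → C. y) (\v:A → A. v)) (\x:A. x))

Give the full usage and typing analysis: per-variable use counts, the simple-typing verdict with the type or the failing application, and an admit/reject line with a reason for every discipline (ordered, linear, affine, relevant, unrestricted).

variable uses: w: 0; y (λ-bound): 1; v (λ-bound): 1; x (λ-bound): 1
uses in reading order: y, v, x
typing: ill-typed: argument of type (A → A) → A → A where A → C is required
ordered: ✗, fails simple typing
linear: ✗, a type mismatch blocks all five
affine: ✗, the type mismatch rejects it
relevant: ✗, not simply typable
unrestricted: ✗, fails simple typing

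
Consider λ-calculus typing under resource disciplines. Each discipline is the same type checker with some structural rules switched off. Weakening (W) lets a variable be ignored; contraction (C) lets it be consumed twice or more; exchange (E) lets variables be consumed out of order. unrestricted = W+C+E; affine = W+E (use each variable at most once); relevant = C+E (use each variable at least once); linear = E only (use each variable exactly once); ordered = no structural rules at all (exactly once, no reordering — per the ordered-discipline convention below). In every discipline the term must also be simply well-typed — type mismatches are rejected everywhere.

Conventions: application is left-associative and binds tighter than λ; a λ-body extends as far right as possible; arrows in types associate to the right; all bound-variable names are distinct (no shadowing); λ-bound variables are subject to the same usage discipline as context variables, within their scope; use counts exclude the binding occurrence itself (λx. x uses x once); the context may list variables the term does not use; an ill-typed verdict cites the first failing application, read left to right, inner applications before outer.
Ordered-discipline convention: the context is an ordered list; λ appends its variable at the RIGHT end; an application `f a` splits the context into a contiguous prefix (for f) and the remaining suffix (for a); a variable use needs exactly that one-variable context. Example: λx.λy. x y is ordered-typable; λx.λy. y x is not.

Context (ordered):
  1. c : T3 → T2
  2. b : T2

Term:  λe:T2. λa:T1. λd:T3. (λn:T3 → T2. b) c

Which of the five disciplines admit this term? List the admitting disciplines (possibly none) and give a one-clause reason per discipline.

admitting disciplines: affine, unrestricted
usage: c: 1×; b: 1×; e (λ-bound): 0×; a (λ-bound): 0×; d (λ-bound): 0×; n (λ-bound): 0×
left-to-right use order: b, c
typing: ✓ — T2 → T1 → T3 → T2
ordered: ✗ — unused: e, a, d, n — weakening required
linear: ✗ — unused: e, a, d, n — weakening required
affine: ✓ — no duplicate uses among c, b, e, a, d, n
relevant: ✗ — unused: e, a, d, n — weakening required
unrestricted: ✓ — well-typed at T2 → T1 → T3 → T2; no restrictions here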